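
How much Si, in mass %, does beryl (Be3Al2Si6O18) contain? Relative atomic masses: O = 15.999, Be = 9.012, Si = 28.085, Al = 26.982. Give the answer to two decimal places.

Formula mass = 3*9.012 + 2*26.982 + 6*28.085 + 18*15.999 = 537.492 g/mol, of which 168.510 g is Si.
So Si makes up 168.510/537.492 = 0.3135 of the mass, i.e. 31.35%.

31.35 mass %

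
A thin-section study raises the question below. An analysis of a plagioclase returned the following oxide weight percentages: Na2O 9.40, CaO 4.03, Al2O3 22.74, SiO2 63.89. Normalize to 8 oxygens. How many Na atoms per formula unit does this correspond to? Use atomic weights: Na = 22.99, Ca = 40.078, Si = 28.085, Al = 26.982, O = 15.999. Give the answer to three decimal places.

0.804 Na apfu

Na2O (M=61.979): mol = 0.15166; Na = 0.30332, O = 0.15166.
CaO (M=56.077): mol = 0.07187; Ca = 0.07187, O = 0.07187.
Al2O3 (M=101.961): mol = 0.22303; Al = 0.44606, O = 0.66909.
SiO2 (M=60.083): mol = 1.06336; Si = 1.06336, O = 2.12672.
ΣO = 3.01934; factor = 8/ΣO = 2.64959.
Na apfu = 0.30332 × 2.64959 = 0.804.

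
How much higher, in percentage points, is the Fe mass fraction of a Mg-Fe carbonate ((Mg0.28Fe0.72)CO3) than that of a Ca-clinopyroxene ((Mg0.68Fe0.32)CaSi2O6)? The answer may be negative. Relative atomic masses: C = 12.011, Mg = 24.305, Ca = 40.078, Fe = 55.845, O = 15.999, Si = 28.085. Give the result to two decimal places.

29.69 percentage points

M((Mg0.28Fe0.72)CO3) = 107.022 g/mol, so wt% Fe = 40.208/107.022 × 100 = 37.57%.
M((Mg0.68Fe0.32)CaSi2O6) = 226.640 g/mol, so wt% Fe = 17.870/226.640 × 100 = 7.88%.
37.57 − 7.88 = 29.69 pp.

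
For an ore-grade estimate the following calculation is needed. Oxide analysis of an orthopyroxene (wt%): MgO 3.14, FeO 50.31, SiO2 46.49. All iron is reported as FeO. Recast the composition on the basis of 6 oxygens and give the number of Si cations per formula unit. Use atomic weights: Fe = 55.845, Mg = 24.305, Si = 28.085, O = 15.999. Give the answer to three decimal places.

1.996 Si apfu

3.14 wt% MgO ÷ 40.304 g/mol = 0.07791 mol, giving 0.07791 Mg and 0.07791 O.
50.31 wt% FeO ÷ 71.844 g/mol = 0.70027 mol, giving 0.70027 Fe and 0.70027 O.
46.49 wt% SiO2 ÷ 60.083 g/mol = 0.77376 mol, giving 0.77376 Si and 1.54752 O.
Oxygen sums to 2.32570; scaling by 6/2.32570 = 2.57987 puts the formula on 6 O.
Si: 0.77376 × 2.57987 = 1.996 atoms per formula unit.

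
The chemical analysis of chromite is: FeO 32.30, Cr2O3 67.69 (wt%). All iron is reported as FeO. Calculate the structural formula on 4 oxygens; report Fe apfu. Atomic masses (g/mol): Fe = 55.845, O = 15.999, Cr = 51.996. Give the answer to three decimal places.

32.30 wt% FeO ÷ 71.844 g/mol = 0.44959 mol, giving 0.44959 Fe and 0.44959 O.
67.69 wt% Cr2O3 ÷ 151.989 g/mol = 0.44536 mol, giving 0.89072 Cr and 1.33608 O.
Oxygen sums to 1.78567; scaling by 4/1.78567 = 2.24006 puts the formula on 4 O.
Fe: 0.44959 × 2.24006 = 1.007 atoms per formula unit.

1.007 Fe apfu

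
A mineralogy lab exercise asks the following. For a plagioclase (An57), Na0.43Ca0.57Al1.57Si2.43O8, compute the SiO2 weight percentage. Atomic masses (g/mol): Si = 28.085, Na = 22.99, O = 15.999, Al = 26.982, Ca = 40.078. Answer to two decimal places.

Formula mass = 271.330 g/mol.
2.43 Si → 2.4300 mol SiO2 per formula unit; M(SiO2) = 60.083, so SiO2 mass = 146.002 g.
146.002/271.330 × 100 = 53.81 wt%.

53.81 wt%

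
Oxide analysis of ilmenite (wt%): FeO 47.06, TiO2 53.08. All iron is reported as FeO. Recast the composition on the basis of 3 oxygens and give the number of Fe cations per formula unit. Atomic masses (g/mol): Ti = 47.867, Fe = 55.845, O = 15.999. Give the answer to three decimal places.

0.990 Fe apfu

FeO: 47.06/71.844 = 0.65503 mol → 0.65503 mol Fe, 0.65503 mol O.
TiO2: 53.08/79.865 = 0.66462 mol → 0.66462 mol Ti, 1.32924 mol O.
Total oxygen = 1.98427 mol. Normalization factor = 3/1.98427 = 1.51189.
Fe per 3 O = 0.65503 × 1.51189 = 0.990.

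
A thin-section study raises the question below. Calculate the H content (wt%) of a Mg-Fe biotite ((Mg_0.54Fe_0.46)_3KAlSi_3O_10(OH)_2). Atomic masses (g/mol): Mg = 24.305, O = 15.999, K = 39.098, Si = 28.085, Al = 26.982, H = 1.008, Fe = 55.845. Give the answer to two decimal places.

0.44 wt%

M((Mg_0.54Fe_0.46)_3KAlSi_3O_10(OH)_2) = 460.779 g/mol.
H contributes 2 × 1.008 = 2.016 g per mole.
2.016/460.779 = 0.0044 → 0.44%.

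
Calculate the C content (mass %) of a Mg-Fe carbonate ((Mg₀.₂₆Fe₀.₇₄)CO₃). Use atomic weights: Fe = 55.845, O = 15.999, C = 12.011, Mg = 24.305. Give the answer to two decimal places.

Molar mass of (Mg₀.₂₆Fe₀.₇₄)CO₃: 0.26·24.305 + 0.74·55.845 + 1·12.011 + 3·15.999 = 107.653 g/mol.
Mass of C per formula unit: 1 × 12.011 = 12.011 g.
Weight fraction C = 12.011 / 107.653 = 0.1116.

11.16 mass %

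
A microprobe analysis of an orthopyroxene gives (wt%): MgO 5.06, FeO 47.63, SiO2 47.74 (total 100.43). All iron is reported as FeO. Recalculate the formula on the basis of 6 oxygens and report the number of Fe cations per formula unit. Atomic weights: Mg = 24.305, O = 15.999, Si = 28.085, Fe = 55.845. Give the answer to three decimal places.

1.673 Fe apfu

MgO: 5.06/40.304 = 0.12555 mol → 0.12555 mol Mg, 0.12555 mol O.
FeO: 47.63/71.844 = 0.66296 mol → 0.66296 mol Fe, 0.66296 mol O.
SiO2: 47.74/60.083 = 0.79457 mol → 0.79457 mol Si, 1.58914 mol O.
Total oxygen = 2.37765 mol. Normalization factor = 6/2.37765 = 2.52350.
Fe per 6 O = 0.66296 × 2.52350 = 1.673.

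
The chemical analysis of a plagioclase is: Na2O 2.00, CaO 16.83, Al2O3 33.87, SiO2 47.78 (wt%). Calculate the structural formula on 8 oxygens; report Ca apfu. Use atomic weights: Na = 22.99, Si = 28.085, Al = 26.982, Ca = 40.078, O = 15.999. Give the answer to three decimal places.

Na2O (M=61.979): mol = 0.03227; Na = 0.06454, O = 0.03227.
CaO (M=56.077): mol = 0.30012; Ca = 0.30012, O = 0.30012.
Al2O3 (M=101.961): mol = 0.33219; Al = 0.66438, O = 0.99657.
SiO2 (M=60.083): mol = 0.79523; Si = 0.79523, O = 1.59046.
ΣO = 2.91942; factor = 8/ΣO = 2.74027.
Ca apfu = 0.30012 × 2.74027 = 0.822.

0.822 Ca apfu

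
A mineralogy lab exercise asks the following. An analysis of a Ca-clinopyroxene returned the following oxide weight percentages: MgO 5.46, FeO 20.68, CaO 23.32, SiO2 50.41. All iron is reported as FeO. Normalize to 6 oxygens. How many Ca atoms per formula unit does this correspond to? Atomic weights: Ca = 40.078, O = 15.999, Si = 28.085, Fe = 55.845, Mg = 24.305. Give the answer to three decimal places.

0.991 Ca apfu

MgO: 5.46/40.304 = 0.13547 mol → 0.13547 mol Mg, 0.13547 mol O.
FeO: 20.68/71.844 = 0.28785 mol → 0.28785 mol Fe, 0.28785 mol O.
CaO: 23.32/56.077 = 0.41586 mol → 0.41586 mol Ca, 0.41586 mol O.
SiO2: 50.41/60.083 = 0.83901 mol → 0.83901 mol Si, 1.67802 mol O.
Total oxygen = 2.51720 mol. Normalization factor = 6/2.51720 = 2.38360.
Ca per 6 O = 0.41586 × 2.38360 = 0.991.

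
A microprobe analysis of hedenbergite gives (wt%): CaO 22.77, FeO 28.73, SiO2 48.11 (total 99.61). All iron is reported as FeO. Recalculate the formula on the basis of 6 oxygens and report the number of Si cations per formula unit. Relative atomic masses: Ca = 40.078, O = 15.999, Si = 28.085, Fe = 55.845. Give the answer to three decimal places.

1.996 Si apfu

CaO (M=56.077): mol = 0.40605; Ca = 0.40605, O = 0.40605.
FeO (M=71.844): mol = 0.39989; Fe = 0.39989, O = 0.39989.
SiO2 (M=60.083): mol = 0.80073; Si = 0.80073, O = 1.60146.
ΣO = 2.40740; factor = 6/ΣO = 2.49232.
Si apfu = 0.80073 × 2.49232 = 1.996.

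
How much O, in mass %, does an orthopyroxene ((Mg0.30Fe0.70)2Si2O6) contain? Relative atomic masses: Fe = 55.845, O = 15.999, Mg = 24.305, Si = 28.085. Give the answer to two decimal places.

39.19 mass %

Formula mass = 0.60*24.305 + 1.40*55.845 + 2*28.085 + 6*15.999 = 244.930 g/mol, of which 95.994 g is O.
So O makes up 95.994/244.930 = 0.3919 of the mass, i.e. 39.19%.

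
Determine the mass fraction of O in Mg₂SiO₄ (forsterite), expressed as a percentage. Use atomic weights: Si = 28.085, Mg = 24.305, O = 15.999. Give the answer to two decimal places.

M(Mg₂SiO₄) = 140.691 g/mol.
O contributes 4 × 15.999 = 63.996 g per mole.
63.996/140.691 = 0.4549 → 45.49%.

45.49 weight percent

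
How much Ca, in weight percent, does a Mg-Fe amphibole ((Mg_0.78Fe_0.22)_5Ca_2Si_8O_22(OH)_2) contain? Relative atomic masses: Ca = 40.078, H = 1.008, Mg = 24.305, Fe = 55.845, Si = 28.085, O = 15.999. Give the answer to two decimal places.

Molar mass of (Mg_0.78Fe_0.22)_5Ca_2Si_8O_22(OH)_2: 3.90×24.305 + 1.10×55.845 + 2×40.078 + 8×28.085 + 24×15.999 + 2×1.008 = 847.047 g/mol.
Mass of Ca per formula unit: 2 × 40.078 = 80.156 g.
Weight fraction Ca = 80.156 / 847.047 = 0.0946.

9.46 weight percent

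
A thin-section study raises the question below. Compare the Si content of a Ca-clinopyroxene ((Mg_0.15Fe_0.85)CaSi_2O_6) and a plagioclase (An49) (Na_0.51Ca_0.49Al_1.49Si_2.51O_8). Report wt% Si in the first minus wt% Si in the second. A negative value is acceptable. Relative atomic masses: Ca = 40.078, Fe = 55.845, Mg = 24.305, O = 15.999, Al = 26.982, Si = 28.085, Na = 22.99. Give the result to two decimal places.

Si in (Mg_0.15Fe_0.85)CaSi_2O_6: molar mass 243.356 g/mol; 2×28.085 = 56.170 g → 23.08 wt%.
Si in Na_0.51Ca_0.49Al_1.49Si_2.51O_8: molar mass 270.052 g/mol; 2.51×28.085 = 70.493 g → 26.10 wt%.
Difference = 23.08 − 26.10 = -3.02 percentage points.

-3.02 percentage points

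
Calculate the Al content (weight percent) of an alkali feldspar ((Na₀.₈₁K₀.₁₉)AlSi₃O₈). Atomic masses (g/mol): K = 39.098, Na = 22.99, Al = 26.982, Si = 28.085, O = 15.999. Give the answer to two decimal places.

10.17 weight percent

M((Na₀.₈₁K₀.₁₉)AlSi₃O₈) = 265.280 g/mol.
Al contributes 1 × 26.982 = 26.982 g per mole.
26.982/265.280 = 0.1017 → 10.17%.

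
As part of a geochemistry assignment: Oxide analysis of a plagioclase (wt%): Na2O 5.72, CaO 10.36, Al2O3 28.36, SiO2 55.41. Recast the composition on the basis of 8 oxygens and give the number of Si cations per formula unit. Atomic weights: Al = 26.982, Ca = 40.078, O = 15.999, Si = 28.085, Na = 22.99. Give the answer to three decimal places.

Na2O (M=61.979): mol = 0.09229; Na = 0.18458, O = 0.09229.
CaO (M=56.077): mol = 0.18475; Ca = 0.18475, O = 0.18475.
Al2O3 (M=101.961): mol = 0.27815; Al = 0.55630, O = 0.83445.
SiO2 (M=60.083): mol = 0.92222; Si = 0.92222, O = 1.84444.
ΣO = 2.95593; factor = 8/ΣO = 2.70642.
Si apfu = 0.92222 × 2.70642 = 2.496.

2.496 Si apfu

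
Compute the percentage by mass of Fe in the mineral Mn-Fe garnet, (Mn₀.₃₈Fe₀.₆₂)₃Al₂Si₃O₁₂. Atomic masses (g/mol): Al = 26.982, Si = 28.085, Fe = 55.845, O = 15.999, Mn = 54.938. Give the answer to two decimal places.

20.91 wt%

Molar mass of (Mn₀.₃₈Fe₀.₆₂)₃Al₂Si₃O₁₂: 1.14×54.938 + 1.86×55.845 + 2×26.982 + 3×28.085 + 12×15.999 = 496.708 g/mol.
Mass of Fe per formula unit: 1.86 × 55.845 = 103.872 g.
Weight fraction Fe = 103.872 / 496.708 = 0.2091.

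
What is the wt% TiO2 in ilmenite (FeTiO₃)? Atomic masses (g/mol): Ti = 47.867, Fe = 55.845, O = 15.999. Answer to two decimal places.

52.64 wt%

M(FeTiO₃) = 151.709 g/mol; M(TiO2) = 79.865 g/mol.
Moles TiO2 per formula unit = 1 Ti ÷ 1 = 1.0000.
TiO2 fraction = (1.0000 × 79.865) / 151.709 = 79.865/151.709 = 0.5264.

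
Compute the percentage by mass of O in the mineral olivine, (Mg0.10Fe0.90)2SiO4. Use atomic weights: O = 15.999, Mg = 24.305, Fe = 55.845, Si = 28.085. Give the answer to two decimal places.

Molar mass of (Mg0.10Fe0.90)2SiO4: 0.20×24.305 + 1.80×55.845 + 1×28.085 + 4×15.999 = 197.463 g/mol.
Mass of O per formula unit: 4 × 15.999 = 63.996 g.
Weight fraction O = 63.996 / 197.463 = 0.3241.

32.41 mass %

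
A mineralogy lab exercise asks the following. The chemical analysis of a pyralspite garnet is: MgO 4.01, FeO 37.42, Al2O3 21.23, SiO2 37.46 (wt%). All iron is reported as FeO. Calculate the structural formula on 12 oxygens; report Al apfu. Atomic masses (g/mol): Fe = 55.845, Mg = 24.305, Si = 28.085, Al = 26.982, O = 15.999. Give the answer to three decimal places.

2.005 Al apfu

4.01 wt% MgO ÷ 40.304 g/mol = 0.09949 mol, giving 0.09949 Mg and 0.09949 O.
37.42 wt% FeO ÷ 71.844 g/mol = 0.52085 mol, giving 0.52085 Fe and 0.52085 O.
21.23 wt% Al2O3 ÷ 101.961 g/mol = 0.20822 mol, giving 0.41644 Al and 0.62466 O.
37.46 wt% SiO2 ÷ 60.083 g/mol = 0.62347 mol, giving 0.62347 Si and 1.24694 O.
Oxygen sums to 2.49194; scaling by 12/2.49194 = 4.81553 puts the formula on 12 O.
Al: 0.41644 × 4.81553 = 2.005 atoms per formula unit.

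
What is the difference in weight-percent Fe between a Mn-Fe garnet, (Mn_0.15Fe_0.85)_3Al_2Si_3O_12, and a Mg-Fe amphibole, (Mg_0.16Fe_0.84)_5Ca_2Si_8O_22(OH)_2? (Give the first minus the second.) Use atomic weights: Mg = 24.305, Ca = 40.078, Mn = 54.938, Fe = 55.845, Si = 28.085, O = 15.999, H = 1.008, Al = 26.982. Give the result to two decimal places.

M((Mn_0.15Fe_0.85)_3Al_2Si_3O_12) = 497.334 g/mol, so wt% Fe = 142.405/497.334 × 100 = 28.63%.
M((Mg_0.16Fe_0.84)_5Ca_2Si_8O_22(OH)_2) = 944.821 g/mol, so wt% Fe = 234.549/944.821 × 100 = 24.82%.
28.63 − 24.82 = 3.81 pp.

3.81 percentage points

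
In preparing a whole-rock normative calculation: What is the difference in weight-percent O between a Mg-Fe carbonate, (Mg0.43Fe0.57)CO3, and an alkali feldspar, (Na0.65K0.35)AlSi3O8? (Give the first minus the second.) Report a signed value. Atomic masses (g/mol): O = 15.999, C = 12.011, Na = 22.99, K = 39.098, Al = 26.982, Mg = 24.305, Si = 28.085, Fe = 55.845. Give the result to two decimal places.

-0.86 percentage points

O in (Mg0.43Fe0.57)CO3: molar mass 102.291 g/mol; 3×15.999 = 47.997 g → 46.92 wt%.
O in (Na0.65K0.35)AlSi3O8: molar mass 267.857 g/mol; 8×15.999 = 127.992 g → 47.78 wt%.
Difference = 46.92 − 47.78 = -0.86 percentage points.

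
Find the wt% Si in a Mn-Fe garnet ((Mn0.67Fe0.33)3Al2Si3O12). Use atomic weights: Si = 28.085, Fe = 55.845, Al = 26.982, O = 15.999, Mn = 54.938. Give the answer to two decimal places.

16.99 wt%

Formula mass = 2.01*54.938 + 0.99*55.845 + 2*26.982 + 3*28.085 + 12*15.999 = 495.919 g/mol, of which 84.255 g is Si.
So Si makes up 84.255/495.919 = 0.1699 of the mass, i.e. 16.99%.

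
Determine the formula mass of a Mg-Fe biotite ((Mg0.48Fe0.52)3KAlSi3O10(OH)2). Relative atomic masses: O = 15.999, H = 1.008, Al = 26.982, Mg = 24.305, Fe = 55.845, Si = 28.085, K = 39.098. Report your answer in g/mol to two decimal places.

M = 1.44(24.305) + 1.56(55.845) + 1(39.098) + 1(26.982) + 3(28.085) + 12(15.999) + 2(1.008)

466.46 g/mol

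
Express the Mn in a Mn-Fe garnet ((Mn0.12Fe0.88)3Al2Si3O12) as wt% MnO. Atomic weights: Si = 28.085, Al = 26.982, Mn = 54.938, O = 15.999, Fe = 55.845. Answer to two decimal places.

M((Mn0.12Fe0.88)3Al2Si3O12) = 497.415 g/mol; M(MnO) = 70.937 g/mol.
Moles MnO per formula unit = 0.36 Mn ÷ 1 = 0.3600.
MnO fraction = (0.3600 × 70.937) / 497.415 = 25.537/497.415 = 0.0513.

5.13 wt%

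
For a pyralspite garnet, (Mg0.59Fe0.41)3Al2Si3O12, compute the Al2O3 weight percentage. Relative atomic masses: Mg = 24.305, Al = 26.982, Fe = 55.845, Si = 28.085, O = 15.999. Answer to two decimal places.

23.07 wt%

Molar mass of (Mg0.59Fe0.41)3Al2Si3O12 = 1.77·24.305 + 1.23·55.845 + 2·26.982 + 3·28.085 + 12·15.999 = 441.916 g/mol.
Each formula unit contains 2 Al, equivalent to 2/2 = 1.0000 mol Al2O3.
M(Al2O3) = 2×26.982 + 3×15.999 = 101.961 g/mol.
Mass of Al2O3 per formula unit = 1.0000 × 101.961 = 101.961 g.
Al2O3 wt% = 101.961 / 441.916 × 100 = 23.07%.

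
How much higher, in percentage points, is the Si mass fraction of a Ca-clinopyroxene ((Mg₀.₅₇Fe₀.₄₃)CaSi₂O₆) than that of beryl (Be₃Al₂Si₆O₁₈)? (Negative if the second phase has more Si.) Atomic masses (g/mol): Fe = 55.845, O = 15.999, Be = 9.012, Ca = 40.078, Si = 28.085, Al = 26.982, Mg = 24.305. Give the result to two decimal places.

M((Mg₀.₅₇Fe₀.₄₃)CaSi₂O₆) = 230.109 g/mol, so wt% Si = 56.170/230.109 × 100 = 24.41%.
M(Be₃Al₂Si₆O₁₈) = 537.492 g/mol, so wt% Si = 168.510/537.492 × 100 = 31.35%.
24.41 − 31.35 = -6.94 pp.

-6.94 percentage points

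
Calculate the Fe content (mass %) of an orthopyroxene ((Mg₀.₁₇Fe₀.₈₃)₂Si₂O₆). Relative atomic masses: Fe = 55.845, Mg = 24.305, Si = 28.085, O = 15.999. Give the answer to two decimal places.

36.62 mass %

M((Mg₀.₁₇Fe₀.₈₃)₂Si₂O₆) = 253.130 g/mol.
Fe contributes 1.66 × 55.845 = 92.703 g per mole.
92.703/253.130 = 0.3662 → 36.62%.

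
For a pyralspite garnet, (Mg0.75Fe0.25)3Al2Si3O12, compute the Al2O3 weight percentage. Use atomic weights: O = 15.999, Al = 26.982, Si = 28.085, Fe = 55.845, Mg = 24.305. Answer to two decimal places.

23.89 wt%

M((Mg0.75Fe0.25)3Al2Si3O12) = 426.777 g/mol; M(Al2O3) = 101.961 g/mol.
Moles Al2O3 per formula unit = 2 Al ÷ 2 = 1.0000.
Al2O3 fraction = (1.0000 × 101.961) / 426.777 = 101.961/426.777 = 0.2389.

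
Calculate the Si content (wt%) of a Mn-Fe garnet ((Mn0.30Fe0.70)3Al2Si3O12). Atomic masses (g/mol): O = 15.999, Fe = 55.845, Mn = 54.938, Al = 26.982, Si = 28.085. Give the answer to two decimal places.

16.96 wt%

Molar mass of (Mn0.30Fe0.70)3Al2Si3O12: 0.90·54.938 + 2.10·55.845 + 2·26.982 + 3·28.085 + 12·15.999 = 496.926 g/mol.
Mass of Si per formula unit: 3 × 28.085 = 84.255 g.
Weight fraction Si = 84.255 / 496.926 = 0.1696.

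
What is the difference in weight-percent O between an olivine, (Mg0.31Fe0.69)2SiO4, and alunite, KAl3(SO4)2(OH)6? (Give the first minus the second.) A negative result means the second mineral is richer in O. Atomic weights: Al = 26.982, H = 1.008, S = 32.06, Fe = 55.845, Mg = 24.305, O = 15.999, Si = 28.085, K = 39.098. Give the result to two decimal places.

-19.34 percentage points

First mineral: 63.996 g O in 184.216 g formula = 34.74 wt% O.
Second mineral: 223.986 g O in 414.198 g formula = 54.08 wt% O.
34.74% − 54.08% gives a difference of -19.34 percentage points.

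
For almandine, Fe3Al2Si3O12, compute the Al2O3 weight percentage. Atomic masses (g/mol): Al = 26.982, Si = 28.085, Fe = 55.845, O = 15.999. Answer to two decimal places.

Molar mass of Fe3Al2Si3O12 = 3·55.845 + 2·26.982 + 3·28.085 + 12·15.999 = 497.742 g/mol.
Each formula unit contains 2 Al, equivalent to 2/2 = 1.0000 mol Al2O3.
M(Al2O3) = 2×26.982 + 3×15.999 = 101.961 g/mol.
Mass of Al2O3 per formula unit = 1.0000 × 101.961 = 101.961 g.
Al2O3 wt% = 101.961 / 497.742 × 100 = 20.48%.

20.48 wt%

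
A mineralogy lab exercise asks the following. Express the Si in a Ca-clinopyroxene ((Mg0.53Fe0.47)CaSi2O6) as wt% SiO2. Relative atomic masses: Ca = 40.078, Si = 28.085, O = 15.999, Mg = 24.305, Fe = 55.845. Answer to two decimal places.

Molar mass of (Mg0.53Fe0.47)CaSi2O6 = 0.53·24.305 + 0.47·55.845 + 1·40.078 + 2·28.085 + 6·15.999 = 231.371 g/mol.
Each formula unit contains 2 Si, equivalent to 2/1 = 2.0000 mol SiO2.
M(SiO2) = 1×28.085 + 2×15.999 = 60.083 g/mol.
Mass of SiO2 per formula unit = 2.0000 × 60.083 = 120.166 g.
SiO2 wt% = 120.166 / 231.371 × 100 = 51.94%.

51.94 wt%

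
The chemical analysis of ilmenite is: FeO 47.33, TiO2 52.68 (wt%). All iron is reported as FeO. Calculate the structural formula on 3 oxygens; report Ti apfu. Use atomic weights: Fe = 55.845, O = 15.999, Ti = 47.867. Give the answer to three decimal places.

FeO (M=71.844): mol = 0.65879; Fe = 0.65879, O = 0.65879.
TiO2 (M=79.865): mol = 0.65961; Ti = 0.65961, O = 1.31922.
ΣO = 1.97801; factor = 3/ΣO = 1.51668.
Ti apfu = 0.65961 × 1.51668 = 1.000.

1.000 Ti apfu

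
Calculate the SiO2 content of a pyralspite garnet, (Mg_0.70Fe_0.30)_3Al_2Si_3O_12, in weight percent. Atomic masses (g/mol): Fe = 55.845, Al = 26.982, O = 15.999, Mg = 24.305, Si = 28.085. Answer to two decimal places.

Formula mass = 431.508 g/mol.
3 Si → 3.0000 mol SiO2 per formula unit; M(SiO2) = 60.083, so SiO2 mass = 180.249 g.
180.249/431.508 × 100 = 41.77 wt%.

41.77 wt%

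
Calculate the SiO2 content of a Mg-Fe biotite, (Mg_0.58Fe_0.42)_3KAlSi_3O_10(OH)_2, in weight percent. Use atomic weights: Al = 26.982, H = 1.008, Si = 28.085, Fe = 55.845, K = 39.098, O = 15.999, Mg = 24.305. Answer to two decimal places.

39.44 wt%

Molar mass of (Mg_0.58Fe_0.42)_3KAlSi_3O_10(OH)_2 = 1.74·24.305 + 1.26·55.845 + 1·39.098 + 1·26.982 + 3·28.085 + 12·15.999 + 2·1.008 = 456.994 g/mol.
Each formula unit contains 3 Si, equivalent to 3/1 = 3.0000 mol SiO2.
M(SiO2) = 1×28.085 + 2×15.999 = 60.083 g/mol.
Mass of SiO2 per formula unit = 3.0000 × 60.083 = 180.249 g.
SiO2 wt% = 180.249 / 456.994 × 100 = 39.44%.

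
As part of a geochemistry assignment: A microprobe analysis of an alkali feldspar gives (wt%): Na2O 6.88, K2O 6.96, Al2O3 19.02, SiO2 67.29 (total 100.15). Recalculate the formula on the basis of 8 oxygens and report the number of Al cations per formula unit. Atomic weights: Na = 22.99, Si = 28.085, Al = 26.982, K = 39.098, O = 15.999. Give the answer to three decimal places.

1.000 Al apfu

6.88 wt% Na2O ÷ 61.979 g/mol = 0.11101 mol, giving 0.22202 Na and 0.11101 O.
6.96 wt% K2O ÷ 94.195 g/mol = 0.07389 mol, giving 0.14778 K and 0.07389 O.
19.02 wt% Al2O3 ÷ 101.961 g/mol = 0.18654 mol, giving 0.37308 Al and 0.55962 O.
67.29 wt% SiO2 ÷ 60.083 g/mol = 1.11995 mol, giving 1.11995 Si and 2.23990 O.
Oxygen sums to 2.98442; scaling by 8/2.98442 = 2.68059 puts the formula on 8 O.
Al: 0.37308 × 2.68059 = 1.000 atoms per formula unit.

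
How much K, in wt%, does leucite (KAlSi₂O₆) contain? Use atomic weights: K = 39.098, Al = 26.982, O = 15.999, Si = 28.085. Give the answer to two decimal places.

17.91 wt%

Molar mass of KAlSi₂O₆: 1·39.098 + 1·26.982 + 2·28.085 + 6·15.999 = 218.244 g/mol.
Mass of K per formula unit: 1 × 39.098 = 39.098 g.
Weight fraction K = 39.098 / 218.244 = 0.1791.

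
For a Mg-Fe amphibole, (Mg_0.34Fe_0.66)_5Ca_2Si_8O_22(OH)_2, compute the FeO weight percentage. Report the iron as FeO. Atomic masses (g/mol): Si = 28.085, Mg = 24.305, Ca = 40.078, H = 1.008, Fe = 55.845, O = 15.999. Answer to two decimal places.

Formula mass = 916.435 g/mol.
3.30 Fe → 3.3000 mol FeO per formula unit; M(FeO) = 71.844, so FeO mass = 237.085 g.
237.085/916.435 × 100 = 25.87 wt%.

25.87 wt%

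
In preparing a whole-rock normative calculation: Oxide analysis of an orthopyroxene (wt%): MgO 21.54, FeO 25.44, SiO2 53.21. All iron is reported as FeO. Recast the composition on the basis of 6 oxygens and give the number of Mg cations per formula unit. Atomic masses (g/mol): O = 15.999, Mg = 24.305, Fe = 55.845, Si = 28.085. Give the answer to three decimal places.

1.206 Mg apfu

MgO: 21.54/40.304 = 0.53444 mol → 0.53444 mol Mg, 0.53444 mol O.
FeO: 25.44/71.844 = 0.35410 mol → 0.35410 mol Fe, 0.35410 mol O.
SiO2: 53.21/60.083 = 0.88561 mol → 0.88561 mol Si, 1.77122 mol O.
Total oxygen = 2.65976 mol. Normalization factor = 6/2.65976 = 2.25584.
Mg per 6 O = 0.53444 × 2.25584 = 1.206.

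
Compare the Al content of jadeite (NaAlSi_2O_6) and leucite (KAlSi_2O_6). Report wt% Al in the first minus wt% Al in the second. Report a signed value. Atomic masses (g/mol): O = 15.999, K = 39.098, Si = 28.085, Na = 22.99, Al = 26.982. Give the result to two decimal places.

Al in NaAlSi_2O_6: molar mass 202.136 g/mol; 1×26.982 = 26.982 g → 13.35 wt%.
Al in KAlSi_2O_6: molar mass 218.244 g/mol; 1×26.982 = 26.982 g → 12.36 wt%.
Difference = 13.35 − 12.36 = 0.99 percentage points.

0.99 percentage points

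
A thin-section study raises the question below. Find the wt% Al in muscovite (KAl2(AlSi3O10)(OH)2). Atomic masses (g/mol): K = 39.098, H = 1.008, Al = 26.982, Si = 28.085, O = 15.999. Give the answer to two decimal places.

20.32 wt%

Formula mass = 1×39.098 + 3×26.982 + 3×28.085 + 12×15.999 + 2×1.008 = 398.303 g/mol, of which 80.946 g is Al.
So Al makes up 80.946/398.303 = 0.2032 of the mass, i.e. 20.32%.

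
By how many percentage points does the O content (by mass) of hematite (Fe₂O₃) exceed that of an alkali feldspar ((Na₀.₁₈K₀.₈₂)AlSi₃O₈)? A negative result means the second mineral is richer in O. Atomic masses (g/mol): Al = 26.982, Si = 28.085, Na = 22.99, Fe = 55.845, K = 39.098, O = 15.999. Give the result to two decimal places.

-16.41 percentage points

O in Fe₂O₃: molar mass 159.687 g/mol; 3×15.999 = 47.997 g → 30.06 wt%.
O in (Na₀.₁₈K₀.₈₂)AlSi₃O₈: molar mass 275.428 g/mol; 8×15.999 = 127.992 g → 46.47 wt%.
Difference = 30.06 − 46.47 = -16.41 percentage points.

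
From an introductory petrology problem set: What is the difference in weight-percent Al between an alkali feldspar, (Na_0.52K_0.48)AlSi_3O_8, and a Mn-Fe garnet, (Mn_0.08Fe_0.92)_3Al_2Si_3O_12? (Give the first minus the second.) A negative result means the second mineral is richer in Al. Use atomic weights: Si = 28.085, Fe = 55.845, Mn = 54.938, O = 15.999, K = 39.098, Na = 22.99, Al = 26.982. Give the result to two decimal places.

Al in (Na_0.52K_0.48)AlSi_3O_8: molar mass 269.951 g/mol; 1×26.982 = 26.982 g → 10.00 wt%.
Al in (Mn_0.08Fe_0.92)_3Al_2Si_3O_12: molar mass 497.524 g/mol; 2×26.982 = 53.964 g → 10.85 wt%.
Difference = 10.00 − 10.85 = -0.85 percentage points.

-0.85 percentage points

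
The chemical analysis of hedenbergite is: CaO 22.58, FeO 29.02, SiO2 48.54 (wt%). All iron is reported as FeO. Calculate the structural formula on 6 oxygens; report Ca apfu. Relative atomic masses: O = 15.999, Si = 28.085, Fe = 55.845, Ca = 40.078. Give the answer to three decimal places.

0.997 Ca apfu

CaO: 22.58/56.077 = 0.40266 mol → 0.40266 mol Ca, 0.40266 mol O.
FeO: 29.02/71.844 = 0.40393 mol → 0.40393 mol Fe, 0.40393 mol O.
SiO2: 48.54/60.083 = 0.80788 mol → 0.80788 mol Si, 1.61576 mol O.
Total oxygen = 2.42235 mol. Normalization factor = 6/2.42235 = 2.47693.
Ca per 6 O = 0.40266 × 2.47693 = 0.997.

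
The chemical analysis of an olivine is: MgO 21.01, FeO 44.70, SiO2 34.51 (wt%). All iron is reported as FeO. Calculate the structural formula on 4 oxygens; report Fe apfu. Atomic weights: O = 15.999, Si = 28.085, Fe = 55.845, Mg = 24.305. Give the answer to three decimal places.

MgO: 21.01/40.304 = 0.52129 mol → 0.52129 mol Mg, 0.52129 mol O.
FeO: 44.70/71.844 = 0.62218 mol → 0.62218 mol Fe, 0.62218 mol O.
SiO2: 34.51/60.083 = 0.57437 mol → 0.57437 mol Si, 1.14874 mol O.
Total oxygen = 2.29221 mol. Normalization factor = 4/2.29221 = 1.74504.
Fe per 4 O = 0.62218 × 1.74504 = 1.086.

1.086 Fe apfu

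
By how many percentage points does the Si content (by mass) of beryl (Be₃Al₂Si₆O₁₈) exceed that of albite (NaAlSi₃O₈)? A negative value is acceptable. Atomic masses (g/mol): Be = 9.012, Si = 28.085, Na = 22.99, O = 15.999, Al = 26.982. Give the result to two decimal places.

-0.78 percentage points

M(Be₃Al₂Si₆O₁₈) = 537.492 g/mol, so wt% Si = 168.510/537.492 × 100 = 31.35%.
M(NaAlSi₃O₈) = 262.219 g/mol, so wt% Si = 84.255/262.219 × 100 = 32.13%.
31.35 − 32.13 = -0.78 pp.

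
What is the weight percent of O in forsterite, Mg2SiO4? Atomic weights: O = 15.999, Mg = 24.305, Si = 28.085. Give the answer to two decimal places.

Formula mass = 2·24.305 + 1·28.085 + 4·15.999 = 140.691 g/mol, of which 63.996 g is O.
So O makes up 63.996/140.691 = 0.4549 of the mass, i.e. 45.49%.

45.49 wt%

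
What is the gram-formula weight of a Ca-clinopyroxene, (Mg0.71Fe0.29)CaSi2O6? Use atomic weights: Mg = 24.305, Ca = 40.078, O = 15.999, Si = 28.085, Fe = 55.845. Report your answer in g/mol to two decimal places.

M = 0.71×24.305 + 0.29×55.845 + 1×40.078 + 2×28.085 + 6×15.999

225.69 g/mol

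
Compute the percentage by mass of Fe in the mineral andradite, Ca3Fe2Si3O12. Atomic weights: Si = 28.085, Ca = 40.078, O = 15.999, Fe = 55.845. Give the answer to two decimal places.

Formula mass = 3*40.078 + 2*55.845 + 3*28.085 + 12*15.999 = 508.167 g/mol, of which 111.690 g is Fe.
So Fe makes up 111.690/508.167 = 0.2198 of the mass, i.e. 21.98%.

21.98 mass %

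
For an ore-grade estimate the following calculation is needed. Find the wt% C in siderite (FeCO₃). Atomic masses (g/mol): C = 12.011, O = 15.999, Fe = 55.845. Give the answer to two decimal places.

Molar mass of FeCO₃: 1*55.845 + 1*12.011 + 3*15.999 = 115.853 g/mol.
Mass of C per formula unit: 1 × 12.011 = 12.011 g.
Weight fraction C = 12.011 / 115.853 = 0.1037.

10.37 weight percent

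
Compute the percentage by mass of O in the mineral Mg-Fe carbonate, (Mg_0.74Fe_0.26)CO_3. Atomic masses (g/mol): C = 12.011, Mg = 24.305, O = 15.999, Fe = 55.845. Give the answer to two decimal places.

51.88 mass %

M((Mg_0.74Fe_0.26)CO_3) = 92.513 g/mol.
O contributes 3 × 15.999 = 47.997 g per mole.
47.997/92.513 = 0.5188 → 51.88%.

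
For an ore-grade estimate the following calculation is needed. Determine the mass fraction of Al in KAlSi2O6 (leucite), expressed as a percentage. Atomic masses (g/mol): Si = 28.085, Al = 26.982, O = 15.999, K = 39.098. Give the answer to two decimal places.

Formula mass = 1·39.098 + 1·26.982 + 2·28.085 + 6·15.999 = 218.244 g/mol, of which 26.982 g is Al.
So Al makes up 26.982/218.244 = 0.1236 of the mass, i.e. 12.36%.

12.36 wt%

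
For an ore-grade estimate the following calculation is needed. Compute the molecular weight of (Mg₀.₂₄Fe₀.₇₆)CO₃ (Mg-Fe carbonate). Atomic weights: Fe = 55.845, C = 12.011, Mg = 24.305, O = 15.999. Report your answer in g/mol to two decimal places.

Mg: 0.24 × 24.305 = 5.8332
Fe: 0.76 × 55.845 = 42.4422
C: 1 × 12.011 = 12.0110
O: 3 × 15.999 = 47.9970
Summing the contributions gives the formula mass.

108.28 g/mol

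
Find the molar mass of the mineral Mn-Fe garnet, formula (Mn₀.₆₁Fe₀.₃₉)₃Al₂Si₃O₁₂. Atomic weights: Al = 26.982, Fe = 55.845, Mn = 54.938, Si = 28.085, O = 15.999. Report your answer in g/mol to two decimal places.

M = 1.83*54.938 + 1.17*55.845 + 2*26.982 + 3*28.085 + 12*15.999

496.08 g/mol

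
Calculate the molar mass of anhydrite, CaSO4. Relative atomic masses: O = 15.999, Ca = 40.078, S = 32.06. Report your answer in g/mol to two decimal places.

Ca: 1 × 40.078 = 40.0780
S: 1 × 32.06 = 32.0600
O: 4 × 15.999 = 63.9960
Summing the contributions gives the formula mass.

136.13 g/mol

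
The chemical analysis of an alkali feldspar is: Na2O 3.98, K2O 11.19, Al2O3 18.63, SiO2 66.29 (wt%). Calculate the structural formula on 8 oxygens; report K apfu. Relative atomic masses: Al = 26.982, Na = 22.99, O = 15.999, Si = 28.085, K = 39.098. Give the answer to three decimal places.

0.647 K apfu

3.98 wt% Na2O ÷ 61.979 g/mol = 0.06422 mol, giving 0.12844 Na and 0.06422 O.
11.19 wt% K2O ÷ 94.195 g/mol = 0.11880 mol, giving 0.23760 K and 0.11880 O.
18.63 wt% Al2O3 ÷ 101.961 g/mol = 0.18272 mol, giving 0.36544 Al and 0.54816 O.
66.29 wt% SiO2 ÷ 60.083 g/mol = 1.10331 mol, giving 1.10331 Si and 2.20662 O.
Oxygen sums to 2.93780; scaling by 8/2.93780 = 2.72313 puts the formula on 8 O.
K: 0.23760 × 2.72313 = 0.647 atoms per formula unit.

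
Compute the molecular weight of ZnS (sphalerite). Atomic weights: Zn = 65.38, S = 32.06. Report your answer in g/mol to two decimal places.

The formula mass is the sum 1×65.38 + 1×32.06.

97.44 g/mol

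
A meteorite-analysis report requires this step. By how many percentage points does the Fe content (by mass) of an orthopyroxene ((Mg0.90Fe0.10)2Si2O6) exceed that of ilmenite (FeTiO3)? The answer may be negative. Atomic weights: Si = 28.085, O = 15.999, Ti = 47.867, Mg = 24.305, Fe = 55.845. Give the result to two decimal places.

-31.42 percentage points

Fe in (Mg0.90Fe0.10)2Si2O6: molar mass 207.082 g/mol; 0.20×55.845 = 11.169 g → 5.39 wt%.
Fe in FeTiO3: molar mass 151.709 g/mol; 1×55.845 = 55.845 g → 36.81 wt%.
Difference = 5.39 − 36.81 = -31.42 percentage points.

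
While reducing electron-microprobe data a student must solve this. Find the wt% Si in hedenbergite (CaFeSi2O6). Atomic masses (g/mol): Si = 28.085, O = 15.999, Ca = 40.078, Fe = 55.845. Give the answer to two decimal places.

22.64 wt%

Molar mass of CaFeSi2O6: 1*40.078 + 1*55.845 + 2*28.085 + 6*15.999 = 248.087 g/mol.
Mass of Si per formula unit: 2 × 28.085 = 56.170 g.
Weight fraction Si = 56.170 / 248.087 = 0.2264.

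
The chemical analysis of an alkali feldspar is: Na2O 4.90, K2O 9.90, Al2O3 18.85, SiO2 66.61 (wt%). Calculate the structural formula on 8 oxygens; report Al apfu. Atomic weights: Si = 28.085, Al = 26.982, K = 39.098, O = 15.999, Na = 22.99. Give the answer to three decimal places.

1.001 Al apfu

4.90 wt% Na2O ÷ 61.979 g/mol = 0.07906 mol, giving 0.15812 Na and 0.07906 O.
9.90 wt% K2O ÷ 94.195 g/mol = 0.10510 mol, giving 0.21020 K and 0.10510 O.
18.85 wt% Al2O3 ÷ 101.961 g/mol = 0.18487 mol, giving 0.36974 Al and 0.55461 O.
66.61 wt% SiO2 ÷ 60.083 g/mol = 1.10863 mol, giving 1.10863 Si and 2.21726 O.
Oxygen sums to 2.95603; scaling by 8/2.95603 = 2.70633 puts the formula on 8 O.
Al: 0.36974 × 2.70633 = 1.001 atoms per formula unit.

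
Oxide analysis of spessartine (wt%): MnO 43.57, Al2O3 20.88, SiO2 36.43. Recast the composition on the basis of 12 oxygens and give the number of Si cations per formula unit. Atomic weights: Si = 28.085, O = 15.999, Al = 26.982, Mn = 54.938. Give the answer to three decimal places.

2.980 Si apfu

MnO (M=70.937): mol = 0.61421; Mn = 0.61421, O = 0.61421.
Al2O3 (M=101.961): mol = 0.20478; Al = 0.40956, O = 0.61434.
SiO2 (M=60.083): mol = 0.60633; Si = 0.60633, O = 1.21266.
ΣO = 2.44121; factor = 12/ΣO = 4.91560.
Si apfu = 0.60633 × 4.91560 = 2.980.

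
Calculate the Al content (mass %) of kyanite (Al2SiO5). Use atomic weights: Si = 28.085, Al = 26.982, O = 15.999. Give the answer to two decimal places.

Formula mass = 2·26.982 + 1·28.085 + 5·15.999 = 162.044 g/mol, of which 53.964 g is Al.
So Al makes up 53.964/162.044 = 0.3330 of the mass, i.e. 33.30%.

33.30 mass %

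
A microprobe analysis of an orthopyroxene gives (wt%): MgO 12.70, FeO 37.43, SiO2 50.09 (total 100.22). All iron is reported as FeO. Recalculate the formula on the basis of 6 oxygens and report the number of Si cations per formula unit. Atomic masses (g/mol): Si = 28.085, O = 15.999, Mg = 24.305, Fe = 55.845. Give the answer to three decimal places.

1.998 Si apfu

MgO (M=40.304): mol = 0.31511; Mg = 0.31511, O = 0.31511.
FeO (M=71.844): mol = 0.52099; Fe = 0.52099, O = 0.52099.
SiO2 (M=60.083): mol = 0.83368; Si = 0.83368, O = 1.66736.
ΣO = 2.50346; factor = 6/ΣO = 2.39668.
Si apfu = 0.83368 × 2.39668 = 1.998.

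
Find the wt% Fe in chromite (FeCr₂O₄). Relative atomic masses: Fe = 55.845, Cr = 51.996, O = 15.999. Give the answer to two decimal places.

24.95 wt%

Formula mass = 1×55.845 + 2×51.996 + 4×15.999 = 223.833 g/mol, of which 55.845 g is Fe.
So Fe makes up 55.845/223.833 = 0.2495 of the mass, i.e. 24.95%.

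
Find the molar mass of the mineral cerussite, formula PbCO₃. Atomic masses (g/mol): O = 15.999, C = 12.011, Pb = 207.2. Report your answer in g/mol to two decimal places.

267.21 g/mol

M = 1·207.2 + 1·12.011 + 3·15.999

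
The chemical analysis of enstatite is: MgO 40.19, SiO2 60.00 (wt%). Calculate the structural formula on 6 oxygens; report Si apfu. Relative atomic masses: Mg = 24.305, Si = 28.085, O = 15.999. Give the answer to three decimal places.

2.001 Si apfu

40.19 wt% MgO ÷ 40.304 g/mol = 0.99717 mol, giving 0.99717 Mg and 0.99717 O.
60.00 wt% SiO2 ÷ 60.083 g/mol = 0.99862 mol, giving 0.99862 Si and 1.99724 O.
Oxygen sums to 2.99441; scaling by 6/2.99441 = 2.00373 puts the formula on 6 O.
Si: 0.99862 × 2.00373 = 2.001 atoms per formula unit.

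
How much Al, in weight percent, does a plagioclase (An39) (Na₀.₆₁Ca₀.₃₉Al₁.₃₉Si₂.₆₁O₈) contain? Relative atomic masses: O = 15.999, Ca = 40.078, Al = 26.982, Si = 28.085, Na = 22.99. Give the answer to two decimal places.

13.97 weight percent

Molar mass of Na₀.₆₁Ca₀.₃₉Al₁.₃₉Si₂.₆₁O₈: 0.61·22.99 + 0.39·40.078 + 1.39·26.982 + 2.61·28.085 + 8·15.999 = 268.453 g/mol.
Mass of Al per formula unit: 1.39 × 26.982 = 37.505 g.
Weight fraction Al = 37.505 / 268.453 = 0.1397.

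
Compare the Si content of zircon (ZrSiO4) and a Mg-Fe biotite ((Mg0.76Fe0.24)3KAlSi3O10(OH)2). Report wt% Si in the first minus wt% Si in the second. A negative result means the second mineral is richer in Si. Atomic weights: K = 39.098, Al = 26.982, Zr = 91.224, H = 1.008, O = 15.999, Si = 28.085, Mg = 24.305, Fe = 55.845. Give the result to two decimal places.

M(ZrSiO4) = 183.305 g/mol, so wt% Si = 28.085/183.305 × 100 = 15.32%.
M((Mg0.76Fe0.24)3KAlSi3O10(OH)2) = 439.963 g/mol, so wt% Si = 84.255/439.963 × 100 = 19.15%.
15.32 − 19.15 = -3.83 pp.

-3.83 percentage points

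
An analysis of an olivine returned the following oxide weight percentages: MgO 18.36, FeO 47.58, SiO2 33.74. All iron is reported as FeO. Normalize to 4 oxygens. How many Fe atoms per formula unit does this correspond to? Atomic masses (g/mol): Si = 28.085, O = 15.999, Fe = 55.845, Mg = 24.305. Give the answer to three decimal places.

MgO (M=40.304): mol = 0.45554; Mg = 0.45554, O = 0.45554.
FeO (M=71.844): mol = 0.66227; Fe = 0.66227, O = 0.66227.
SiO2 (M=60.083): mol = 0.56156; Si = 0.56156, O = 1.12312.
ΣO = 2.24093; factor = 4/ΣO = 1.78497.
Fe apfu = 0.66227 × 1.78497 = 1.182.

1.182 Fe apfu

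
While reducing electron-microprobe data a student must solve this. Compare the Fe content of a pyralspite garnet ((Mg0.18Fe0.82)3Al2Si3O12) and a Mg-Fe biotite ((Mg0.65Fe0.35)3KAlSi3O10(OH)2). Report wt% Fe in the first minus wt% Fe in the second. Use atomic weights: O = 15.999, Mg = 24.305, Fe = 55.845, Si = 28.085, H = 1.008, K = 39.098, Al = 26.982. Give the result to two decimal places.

Fe in (Mg0.18Fe0.82)3Al2Si3O12: molar mass 480.710 g/mol; 2.46×55.845 = 137.379 g → 28.58 wt%.
Fe in (Mg0.65Fe0.35)3KAlSi3O10(OH)2: molar mass 450.371 g/mol; 1.05×55.845 = 58.637 g → 13.02 wt%.
Difference = 28.58 − 13.02 = 15.56 percentage points.

15.56 percentage points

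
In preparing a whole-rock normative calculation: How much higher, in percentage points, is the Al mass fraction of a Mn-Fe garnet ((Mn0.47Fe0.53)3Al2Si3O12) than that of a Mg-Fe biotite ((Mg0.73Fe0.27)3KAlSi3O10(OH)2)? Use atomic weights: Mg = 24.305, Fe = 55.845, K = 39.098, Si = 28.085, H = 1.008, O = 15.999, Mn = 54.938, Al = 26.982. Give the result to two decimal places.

Al in (Mn0.47Fe0.53)3Al2Si3O12: molar mass 496.463 g/mol; 2×26.982 = 53.964 g → 10.87 wt%.
Al in (Mg0.73Fe0.27)3KAlSi3O10(OH)2: molar mass 442.801 g/mol; 1×26.982 = 26.982 g → 6.09 wt%.
Difference = 10.87 − 6.09 = 4.78 percentage points.

4.78 percentage points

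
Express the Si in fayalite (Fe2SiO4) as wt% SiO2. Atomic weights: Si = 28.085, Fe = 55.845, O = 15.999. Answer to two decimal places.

M(Fe2SiO4) = 203.771 g/mol; M(SiO2) = 60.083 g/mol.
Moles SiO2 per formula unit = 1 Si ÷ 1 = 1.0000.
SiO2 fraction = (1.0000 × 60.083) / 203.771 = 60.083/203.771 = 0.2949.

29.49 wt%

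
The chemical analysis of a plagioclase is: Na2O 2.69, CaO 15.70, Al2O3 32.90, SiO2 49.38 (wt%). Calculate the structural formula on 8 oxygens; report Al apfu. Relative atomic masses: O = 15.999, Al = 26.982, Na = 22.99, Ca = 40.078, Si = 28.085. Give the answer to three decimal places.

1.759 Al apfu

Na2O: 2.69/61.979 = 0.04340 mol → 0.08680 mol Na, 0.04340 mol O.
CaO: 15.70/56.077 = 0.27997 mol → 0.27997 mol Ca, 0.27997 mol O.
Al2O3: 32.90/101.961 = 0.32267 mol → 0.64534 mol Al, 0.96801 mol O.
SiO2: 49.38/60.083 = 0.82186 mol → 0.82186 mol Si, 1.64372 mol O.
Total oxygen = 2.93510 mol. Normalization factor = 8/2.93510 = 2.72563.
Al per 8 O = 0.64534 × 2.72563 = 1.759.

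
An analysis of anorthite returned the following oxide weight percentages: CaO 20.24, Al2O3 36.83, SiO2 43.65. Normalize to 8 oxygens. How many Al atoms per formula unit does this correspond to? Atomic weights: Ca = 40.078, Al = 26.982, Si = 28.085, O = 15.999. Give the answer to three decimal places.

1.995 Al apfu

CaO: 20.24/56.077 = 0.36093 mol → 0.36093 mol Ca, 0.36093 mol O.
Al2O3: 36.83/101.961 = 0.36122 mol → 0.72244 mol Al, 1.08366 mol O.
SiO2: 43.65/60.083 = 0.72650 mol → 0.72650 mol Si, 1.45300 mol O.
Total oxygen = 2.89759 mol. Normalization factor = 8/2.89759 = 2.76092.
Al per 8 O = 0.72244 × 2.76092 = 1.995.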